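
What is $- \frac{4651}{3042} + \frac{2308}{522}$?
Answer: $\frac{255173}{88218} \approx 2.8925$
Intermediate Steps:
$- \frac{4651}{3042} + \frac{2308}{522} = \left(-4651\right) \frac{1}{3042} + 2308 \cdot \frac{1}{522} = - \frac{4651}{3042} + \frac{1154}{261} = \frac{255173}{88218}$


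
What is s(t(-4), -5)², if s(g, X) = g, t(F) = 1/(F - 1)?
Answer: 1/25 ≈ 0.040000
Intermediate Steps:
t(F) = 1/(-1 + F)
s(t(-4), -5)² = (1/(-1 - 4))² = (1/(-5))² = (-⅕)² = 1/25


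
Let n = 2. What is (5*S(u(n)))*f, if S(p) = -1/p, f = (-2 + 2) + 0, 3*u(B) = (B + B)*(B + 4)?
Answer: 0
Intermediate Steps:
u(B) = 2*B*(4 + B)/3 (u(B) = ((B + B)*(B + 4))/3 = ((2*B)*(4 + B))/3 = (2*B*(4 + B))/3 = 2*B*(4 + B)/3)
f = 0 (f = 0 + 0 = 0)
(5*S(u(n)))*f = (5*(-1/((⅔)*2*(4 + 2))))*0 = (5*(-1/((⅔)*2*6)))*0 = (5*(-1/8))*0 = (5*(-1*⅛))*0 = (5*(-⅛))*0 = -5/8*0 = 0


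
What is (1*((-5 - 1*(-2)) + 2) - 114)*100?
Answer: -11500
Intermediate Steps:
(1*((-5 - 1*(-2)) + 2) - 114)*100 = (1*((-5 + 2) + 2) - 114)*100 = (1*(-3 + 2) - 114)*100 = (1*(-1) - 114)*100 = (-1 - 114)*100 = -115*100 = -11500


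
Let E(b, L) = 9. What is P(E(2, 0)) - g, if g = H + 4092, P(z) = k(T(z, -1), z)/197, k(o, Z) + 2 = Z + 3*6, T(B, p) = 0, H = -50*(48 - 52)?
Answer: -845499/197 ≈ -4291.9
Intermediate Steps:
H = 200 (H = -50*(-4) = 200)
k(o, Z) = 16 + Z (k(o, Z) = -2 + (Z + 3*6) = -2 + (Z + 18) = -2 + (18 + Z) = 16 + Z)
P(z) = 16/197 + z/197 (P(z) = (16 + z)/197 = (16 + z)*(1/197) = 16/197 + z/197)
g = 4292 (g = 200 + 4092 = 4292)
P(E(2, 0)) - g = (16/197 + (1/197)*9) - 1*4292 = (16/197 + 9/197) - 4292 = 25/197 - 4292 = -845499/197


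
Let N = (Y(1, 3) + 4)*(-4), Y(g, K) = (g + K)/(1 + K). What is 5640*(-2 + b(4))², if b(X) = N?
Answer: 2729760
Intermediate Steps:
Y(g, K) = (K + g)/(1 + K)
N = -20 (N = ((3 + 1)/(1 + 3) + 4)*(-4) = (4/4 + 4)*(-4) = ((¼)*4 + 4)*(-4) = (1 + 4)*(-4) = 5*(-4) = -20)
b(X) = -20
5640*(-2 + b(4))² = 5640*(-2 - 20)² = 5640*(-22)² = 5640*484 = 2729760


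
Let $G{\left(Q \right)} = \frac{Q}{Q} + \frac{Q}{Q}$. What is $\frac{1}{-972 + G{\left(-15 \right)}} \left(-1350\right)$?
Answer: $\frac{135}{97} \approx 1.3918$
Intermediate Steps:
$G{\left(Q \right)} = 2$ ($G{\left(Q \right)} = 1 + 1 = 2$)
$\frac{1}{-972 + G{\left(-15 \right)}} \left(-1350\right) = \frac{1}{-972 + 2} \left(-1350\right) = \frac{1}{-970} \left(-1350\right) = \left(- \frac{1}{970}\right) \left(-1350\right) = \frac{135}{97}$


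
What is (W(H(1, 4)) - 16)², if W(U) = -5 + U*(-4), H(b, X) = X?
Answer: 1369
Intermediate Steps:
W(U) = -5 - 4*U
(W(H(1, 4)) - 16)² = ((-5 - 4*4) - 16)² = ((-5 - 16) - 16)² = (-21 - 16)² = (-37)² = 1369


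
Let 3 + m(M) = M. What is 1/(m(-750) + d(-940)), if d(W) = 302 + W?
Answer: -1/1391 ≈ -0.00071891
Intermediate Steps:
m(M) = -3 + M
1/(m(-750) + d(-940)) = 1/((-3 - 750) + (302 - 940)) = 1/(-753 - 638) = 1/(-1391) = -1/1391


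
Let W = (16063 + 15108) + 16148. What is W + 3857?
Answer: 51176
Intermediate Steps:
W = 47319 (W = 31171 + 16148 = 47319)
W + 3857 = 47319 + 3857 = 51176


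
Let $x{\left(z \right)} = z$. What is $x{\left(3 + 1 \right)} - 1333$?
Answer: $-1329$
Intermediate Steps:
$x{\left(3 + 1 \right)} - 1333 = \left(3 + 1\right) - 1333 = 4 - 1333 = -1329$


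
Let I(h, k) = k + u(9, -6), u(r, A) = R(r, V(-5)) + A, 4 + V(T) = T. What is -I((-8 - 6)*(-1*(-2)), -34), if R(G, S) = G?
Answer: 31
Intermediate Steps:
V(T) = -4 + T
u(r, A) = A + r (u(r, A) = r + A = A + r)
I(h, k) = 3 + k (I(h, k) = k + (-6 + 9) = k + 3 = 3 + k)
-I((-8 - 6)*(-1*(-2)), -34) = -(3 - 34) = -1*(-31) = 31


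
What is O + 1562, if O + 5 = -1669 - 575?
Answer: -687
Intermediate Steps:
O = -2249 (O = -5 + (-1669 - 575) = -5 - 2244 = -2249)
O + 1562 = -2249 + 1562 = -687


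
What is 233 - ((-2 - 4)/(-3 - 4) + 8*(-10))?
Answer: 2185/7 ≈ 312.14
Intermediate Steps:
233 - ((-2 - 4)/(-3 - 4) + 8*(-10)) = 233 - (-6/(-7) - 80) = 233 - (-6*(-⅐) - 80) = 233 - (6/7 - 80) = 233 - 1*(-554/7) = 233 + 554/7 = 2185/7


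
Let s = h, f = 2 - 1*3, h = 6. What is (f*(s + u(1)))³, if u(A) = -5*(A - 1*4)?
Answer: -9261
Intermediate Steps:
u(A) = 20 - 5*A (u(A) = -5*(A - 4) = -5*(-4 + A) = 20 - 5*A)
f = -1 (f = 2 - 3 = -1)
s = 6
(f*(s + u(1)))³ = (-(6 + (20 - 5*1)))³ = (-(6 + (20 - 5)))³ = (-(6 + 15))³ = (-1*21)³ = (-21)³ = -9261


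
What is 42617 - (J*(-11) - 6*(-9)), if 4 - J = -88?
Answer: 43575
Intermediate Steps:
J = 92 (J = 4 - 1*(-88) = 4 + 88 = 92)
42617 - (J*(-11) - 6*(-9)) = 42617 - (92*(-11) - 6*(-9)) = 42617 - (-1012 + 54) = 42617 - 1*(-958) = 42617 + 958 = 43575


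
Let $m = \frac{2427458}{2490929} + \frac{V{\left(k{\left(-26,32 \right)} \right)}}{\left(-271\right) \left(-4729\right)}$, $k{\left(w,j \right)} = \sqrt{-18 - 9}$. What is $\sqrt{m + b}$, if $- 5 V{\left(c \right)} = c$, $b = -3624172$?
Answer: $\frac{\sqrt{-923312255287754670674376503804250 - 119275861381901113785 i \sqrt{3}}}{15961362391555} \approx 2.1298 \cdot 10^{-10} - 1903.7 i$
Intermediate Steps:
$k{\left(w,j \right)} = 3 i \sqrt{3}$ ($k{\left(w,j \right)} = \sqrt{-27} = 3 i \sqrt{3}$)
$V{\left(c \right)} = - \frac{c}{5}$
$m = \frac{2427458}{2490929} - \frac{3 i \sqrt{3}}{6407795}$ ($m = \frac{2427458}{2490929} + \frac{\left(- \frac{1}{5}\right) 3 i \sqrt{3}}{\left(-271\right) \left(-4729\right)} = 2427458 \cdot \frac{1}{2490929} + \frac{\left(- \frac{3}{5}\right) i \sqrt{3}}{1281559} = \frac{2427458}{2490929} + - \frac{3 i \sqrt{3}}{5} \cdot \frac{1}{1281559} = \frac{2427458}{2490929} - \frac{3 i \sqrt{3}}{6407795} \approx 0.97452 - 8.1091 \cdot 10^{-7} i$)
$\sqrt{m + b} = \sqrt{\left(\frac{2427458}{2490929} - \frac{3 i \sqrt{3}}{6407795}\right) - 3624172} = \sqrt{- \frac{9027552708330}{2490929} - \frac{3 i \sqrt{3}}{6407795}}$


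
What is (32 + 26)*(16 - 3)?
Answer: 754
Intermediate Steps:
(32 + 26)*(16 - 3) = 58*13 = 754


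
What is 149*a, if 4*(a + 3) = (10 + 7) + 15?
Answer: 745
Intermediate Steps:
a = 5 (a = -3 + ((10 + 7) + 15)/4 = -3 + (17 + 15)/4 = -3 + (¼)*32 = -3 + 8 = 5)
149*a = 149*5 = 745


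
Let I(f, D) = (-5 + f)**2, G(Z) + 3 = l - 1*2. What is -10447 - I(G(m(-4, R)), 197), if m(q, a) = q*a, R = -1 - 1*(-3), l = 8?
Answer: -10451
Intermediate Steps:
R = 2 (R = -1 + 3 = 2)
m(q, a) = a*q
G(Z) = 3 (G(Z) = -3 + (8 - 1*2) = -3 + (8 - 2) = -3 + 6 = 3)
-10447 - I(G(m(-4, R)), 197) = -10447 - (-5 + 3)**2 = -10447 - 1*(-2)**2 = -10447 - 1*4 = -10447 - 4 = -10451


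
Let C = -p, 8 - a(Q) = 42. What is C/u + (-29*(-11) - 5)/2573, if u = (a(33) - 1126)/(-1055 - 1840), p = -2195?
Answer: 3270111413/596936 ≈ 5478.2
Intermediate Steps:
a(Q) = -34 (a(Q) = 8 - 1*42 = 8 - 42 = -34)
C = 2195 (C = -1*(-2195) = 2195)
u = 232/579 (u = (-34 - 1126)/(-1055 - 1840) = -1160/(-2895) = -1160*(-1/2895) = 232/579 ≈ 0.40069)
C/u + (-29*(-11) - 5)/2573 = 2195/(232/579) + (-29*(-11) - 5)/2573 = 2195*(579/232) + (319 - 5)*(1/2573) = 1270905/232 + 314*(1/2573) = 1270905/232 + 314/2573 = 3270111413/596936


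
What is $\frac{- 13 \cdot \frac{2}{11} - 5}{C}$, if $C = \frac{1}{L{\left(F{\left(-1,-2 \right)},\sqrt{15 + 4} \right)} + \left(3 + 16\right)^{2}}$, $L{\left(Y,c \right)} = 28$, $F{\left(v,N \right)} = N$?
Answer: $- \frac{31509}{11} \approx -2864.5$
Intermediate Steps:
$C = \frac{1}{389}$ ($C = \frac{1}{28 + \left(3 + 16\right)^{2}} = \frac{1}{28 + 19^{2}} = \frac{1}{28 + 361} = \frac{1}{389} \approx 0.0025707$)
$\frac{- 13 \cdot \frac{2}{11} - 5}{C} = \left(- 13 \cdot \frac{2}{11} - 5\right) \frac{1}{\frac{1}{389}} = \left(- 13 \cdot 2 \cdot \frac{1}{11} - 5\right) 389 = \left(\left(-13\right) \frac{2}{11} - 5\right) 389 = \left(- \frac{26}{11} - 5\right) 389 = \left(- \frac{81}{11}\right) 389 = - \frac{31509}{11}$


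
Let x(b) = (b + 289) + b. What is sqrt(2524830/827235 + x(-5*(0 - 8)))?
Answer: sqrt(1131563892147)/55149 ≈ 19.289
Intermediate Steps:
x(b) = 289 + 2*b (x(b) = (289 + b) + b = 289 + 2*b)
sqrt(2524830/827235 + x(-5*(0 - 8))) = sqrt(2524830/827235 + (289 + 2*(-5*(0 - 8)))) = sqrt(2524830*(1/827235) + (289 + 2*(-5*(-8)))) = sqrt(168322/55149 + (289 + 2*40)) = sqrt(168322/55149 + (289 + 80)) = sqrt(168322/55149 + 369) = sqrt(20518303/55149) = sqrt(1131563892147)/55149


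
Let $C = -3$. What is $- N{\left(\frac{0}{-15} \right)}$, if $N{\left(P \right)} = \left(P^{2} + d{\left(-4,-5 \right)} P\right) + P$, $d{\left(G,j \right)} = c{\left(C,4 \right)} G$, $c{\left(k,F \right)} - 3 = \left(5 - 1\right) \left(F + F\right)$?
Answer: $0$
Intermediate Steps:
$c{\left(k,F \right)} = 3 + 8 F$ ($c{\left(k,F \right)} = 3 + \left(5 - 1\right) \left(F + F\right) = 3 + 4 \cdot 2 F = 3 + 8 F$)
$d{\left(G,j \right)} = 35 G$ ($d{\left(G,j \right)} = \left(3 + 8 \cdot 4\right) G = \left(3 + 32\right) G = 35 G$)
$N{\left(P \right)} = P^{2} - 139 P$ ($N{\left(P \right)} = \left(P^{2} + 35 \left(-4\right) P\right) + P = \left(P^{2} - 140 P\right) + P = P^{2} - 139 P$)
$- N{\left(\frac{0}{-15} \right)} = - \frac{0}{-15} \left(-139 + \frac{0}{-15}\right) = - 0 \left(- \frac{1}{15}\right) \left(-139 + 0 \left(- \frac{1}{15}\right)\right) = - 0 \left(-139 + 0\right) = - 0 \left(-139\right) = \left(-1\right) 0 = 0$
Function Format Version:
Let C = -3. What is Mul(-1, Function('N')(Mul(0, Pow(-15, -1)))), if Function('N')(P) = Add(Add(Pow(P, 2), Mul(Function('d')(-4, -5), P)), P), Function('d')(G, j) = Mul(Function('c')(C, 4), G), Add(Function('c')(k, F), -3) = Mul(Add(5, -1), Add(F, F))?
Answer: 0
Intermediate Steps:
Function('c')(k, F) = Add(3, Mul(8, F)) (Function('c')(k, F) = Add(3, Mul(Add(5, -1), Add(F, F))) = Add(3, Mul(4, Mul(2, F))) = Add(3, Mul(8, F)))
Function('d')(G, j) = Mul(35, G) (Function('d')(G, j) = Mul(Add(3, Mul(8, 4)), G) = Mul(Add(3, 32), G) = Mul(35, G))
Function('N')(P) = Add(Pow(P, 2), Mul(-139, P)) (Function('N')(P) = Add(Add(Pow(P, 2), Mul(Mul(35, -4), P)), P) = Add(Add(Pow(P, 2), Mul(-140, P)), P) = Add(Pow(P, 2), Mul(-139, P)))
Mul(-1, Function('N')(Mul(0, Pow(-15, -1)))) = Mul(-1, Mul(Mul(0, Pow(-15, -1)), Add(-139, Mul(0, Pow(-15, -1))))) = Mul(-1, Mul(Mul(0, Rational(-1, 15)), Add(-139, Mul(0, Rational(-1, 15))))) = Mul(-1, Mul(0, Add(-139, 0))) = Mul(-1, Mul(0, -139)) = Mul(-1, 0) = 0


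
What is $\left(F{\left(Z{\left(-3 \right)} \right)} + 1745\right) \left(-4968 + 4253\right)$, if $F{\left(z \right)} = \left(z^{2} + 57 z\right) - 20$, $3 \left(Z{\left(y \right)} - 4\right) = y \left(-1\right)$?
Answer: $-1455025$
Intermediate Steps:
$Z{\left(y \right)} = 4 - \frac{y}{3}$ ($Z{\left(y \right)} = 4 + \frac{y \left(-1\right)}{3} = 4 + \frac{\left(-1\right) y}{3} = 4 - \frac{y}{3}$)
$F{\left(z \right)} = -20 + z^{2} + 57 z$
$\left(F{\left(Z{\left(-3 \right)} \right)} + 1745\right) \left(-4968 + 4253\right) = \left(\left(-20 + \left(4 - -1\right)^{2} + 57 \left(4 - -1\right)\right) + 1745\right) \left(-4968 + 4253\right) = \left(\left(-20 + \left(4 + 1\right)^{2} + 57 \left(4 + 1\right)\right) + 1745\right) \left(-715\right) = \left(\left(-20 + 5^{2} + 57 \cdot 5\right) + 1745\right) \left(-715\right) = \left(\left(-20 + 25 + 285\right) + 1745\right) \left(-715\right) = \left(290 + 1745\right) \left(-715\right) = 2035 \left(-715\right) = -1455025$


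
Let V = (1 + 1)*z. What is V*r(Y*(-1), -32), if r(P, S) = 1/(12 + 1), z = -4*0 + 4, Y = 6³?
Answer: 8/13 ≈ 0.61539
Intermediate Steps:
Y = 216
z = 4 (z = 0 + 4 = 4)
V = 8 (V = (1 + 1)*4 = 2*4 = 8)
r(P, S) = 1/13
V*r(Y*(-1), -32) = 8*(1/13) = 8/13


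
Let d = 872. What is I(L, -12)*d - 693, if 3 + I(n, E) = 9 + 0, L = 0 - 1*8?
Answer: 4539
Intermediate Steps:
L = -8 (L = 0 - 8 = -8)
I(n, E) = 6 (I(n, E) = -3 + (9 + 0) = -3 + 9 = 6)
I(L, -12)*d - 693 = 6*872 - 693 = 5232 - 693 = 4539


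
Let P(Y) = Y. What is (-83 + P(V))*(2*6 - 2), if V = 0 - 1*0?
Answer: -830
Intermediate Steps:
V = 0 (V = 0 + 0 = 0)
(-83 + P(V))*(2*6 - 2) = (-83 + 0)*(2*6 - 2) = -83*(12 - 2) = -83*10 = -830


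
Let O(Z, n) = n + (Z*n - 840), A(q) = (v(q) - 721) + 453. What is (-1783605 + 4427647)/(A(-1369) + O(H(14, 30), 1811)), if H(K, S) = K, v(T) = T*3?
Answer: 1322021/10975 ≈ 120.46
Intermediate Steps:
v(T) = 3*T
A(q) = -268 + 3*q (A(q) = (3*q - 721) + 453 = (-721 + 3*q) + 453 = -268 + 3*q)
O(Z, n) = -840 + n + Z*n (O(Z, n) = n + (-840 + Z*n) = -840 + n + Z*n)
(-1783605 + 4427647)/(A(-1369) + O(H(14, 30), 1811)) = (-1783605 + 4427647)/((-268 + 3*(-1369)) + (-840 + 1811 + 14*1811)) = 2644042/((-268 - 4107) + (-840 + 1811 + 25354)) = 2644042/(-4375 + 26325) = 2644042/21950 = 2644042*(1/21950) = 1322021/10975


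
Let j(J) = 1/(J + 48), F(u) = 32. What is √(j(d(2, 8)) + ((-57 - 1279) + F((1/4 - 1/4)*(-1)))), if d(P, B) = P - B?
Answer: I*√2300214/42 ≈ 36.111*I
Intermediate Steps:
j(J) = 1/(48 + J)
√(j(d(2, 8)) + ((-57 - 1279) + F((1/4 - 1/4)*(-1)))) = √(1/(48 + (2 - 1*8)) + ((-57 - 1279) + 32)) = √(1/(48 + (2 - 8)) + (-1336 + 32)) = √(1/(48 - 6) - 1304) = √(1/42 - 1304) = √(-54767/42) = I*√2300214/42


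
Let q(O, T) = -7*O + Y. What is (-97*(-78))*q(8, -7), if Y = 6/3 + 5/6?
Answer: -402259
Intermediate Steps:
Y = 17/6 (Y = 6*(⅓) + 5*(⅙) = 2 + ⅚ = 17/6 ≈ 2.8333)
q(O, T) = 17/6 - 7*O (q(O, T) = -7*O + 17/6 = 17/6 - 7*O)
(-97*(-78))*q(8, -7) = (-97*(-78))*(17/6 - 7*8) = 7566*(17/6 - 56) = 7566*(-319/6) = -402259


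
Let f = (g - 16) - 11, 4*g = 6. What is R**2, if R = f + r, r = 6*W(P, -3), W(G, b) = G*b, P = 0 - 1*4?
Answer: 8649/4 ≈ 2162.3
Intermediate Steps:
g = 3/2 (g = (1/4)*6 = 3/2 ≈ 1.5000)
P = -4 (P = 0 - 4 = -4)
f = -51/2 (f = (3/2 - 16) - 11 = -29/2 - 11 = -51/2 ≈ -25.500)
r = 72 (r = 6*(-4*(-3)) = 6*12 = 72)
R = 93/2 (R = -51/2 + 72 = 93/2 ≈ 46.500)
R**2 = (93/2)**2 = 8649/4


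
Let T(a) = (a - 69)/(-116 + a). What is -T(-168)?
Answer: -237/284 ≈ -0.83451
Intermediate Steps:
T(a) = (-69 + a)/(-116 + a)
-T(-168) = -(-69 - 168)/(-116 - 168) = -(-237)/(-284) = -(-1)*(-237)/284 = -1*237/284 = -237/284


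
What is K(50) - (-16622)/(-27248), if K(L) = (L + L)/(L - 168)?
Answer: -1171549/803816 ≈ -1.4575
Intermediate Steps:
K(L) = 2*L/(-168 + L) (K(L) = (2*L)/(-168 + L) = 2*L/(-168 + L))
K(50) - (-16622)/(-27248) = 2*50/(-168 + 50) - (-16622)/(-27248) = 2*50/(-118) - (-16622)*(-1)/27248 = 2*50*(-1/118) - 1*8311/13624 = -50/59 - 8311/13624 = -1171549/803816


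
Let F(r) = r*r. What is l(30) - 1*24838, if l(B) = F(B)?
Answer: -23938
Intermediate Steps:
F(r) = r²
l(B) = B²
l(30) - 1*24838 = 30² - 1*24838 = 900 - 24838 = -23938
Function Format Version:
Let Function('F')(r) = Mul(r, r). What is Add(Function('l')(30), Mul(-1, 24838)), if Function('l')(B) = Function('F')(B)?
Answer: -23938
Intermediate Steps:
Function('F')(r) = Pow(r, 2)
Function('l')(B) = Pow(B, 2)
Add(Function('l')(30), Mul(-1, 24838)) = Add(Pow(30, 2), Mul(-1, 24838)) = Add(900, -24838) = -23938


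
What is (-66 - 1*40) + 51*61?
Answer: 3005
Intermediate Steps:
(-66 - 1*40) + 51*61 = (-66 - 40) + 3111 = -106 + 3111 = 3005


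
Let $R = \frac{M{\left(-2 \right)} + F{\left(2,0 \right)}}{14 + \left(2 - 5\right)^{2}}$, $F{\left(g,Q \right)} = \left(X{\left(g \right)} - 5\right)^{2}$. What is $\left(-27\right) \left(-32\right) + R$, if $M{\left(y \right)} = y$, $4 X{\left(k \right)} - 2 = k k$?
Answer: $\frac{79529}{92} \approx 864.45$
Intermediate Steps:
$X{\left(k \right)} = \frac{1}{2} + \frac{k^{2}}{4}$ ($X{\left(k \right)} = \frac{1}{2} + \frac{k k}{4} = \frac{1}{2} + \frac{k^{2}}{4}$)
$F{\left(g,Q \right)} = \left(- \frac{9}{2} + \frac{g^{2}}{4}\right)^{2}$ ($F{\left(g,Q \right)} = \left(\left(\frac{1}{2} + \frac{g^{2}}{4}\right) - 5\right)^{2} = \left(- \frac{9}{2} + \frac{g^{2}}{4}\right)^{2}$)
$R = \frac{41}{92}$ ($R = \frac{-2 + \frac{\left(-18 + 2^{2}\right)^{2}}{16}}{14 + \left(2 - 5\right)^{2}} = \frac{-2 + \frac{\left(-18 + 4\right)^{2}}{16}}{14 + \left(-3\right)^{2}} = \frac{-2 + \frac{\left(-14\right)^{2}}{16}}{14 + 9} = \frac{-2 + \frac{1}{16} \cdot 196}{23} = \left(-2 + \frac{49}{4}\right) \frac{1}{23} = \frac{41}{4} \cdot \frac{1}{23} = \frac{41}{92} \approx 0.44565$)
$\left(-27\right) \left(-32\right) + R = \left(-27\right) \left(-32\right) + \frac{41}{92} = 864 + \frac{41}{92} = \frac{79529}{92}$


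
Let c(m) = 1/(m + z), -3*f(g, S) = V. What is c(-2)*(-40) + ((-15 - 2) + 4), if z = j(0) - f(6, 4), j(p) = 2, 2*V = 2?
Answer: -133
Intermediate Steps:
V = 1 (V = (½)*2 = 1)
f(g, S) = -⅓ (f(g, S) = -⅓*1 = -⅓)
z = 7/3 (z = 2 - 1*(-⅓) = 2 + ⅓ = 7/3 ≈ 2.3333)
c(m) = 1/(7/3 + m) (c(m) = 1/(m + 7/3) = 1/(7/3 + m))
c(-2)*(-40) + ((-15 - 2) + 4) = (3/(7 + 3*(-2)))*(-40) + ((-15 - 2) + 4) = (3/(7 - 6))*(-40) + (-17 + 4) = (3/1)*(-40) - 13 = (3*1)*(-40) - 13 = 3*(-40) - 13 = -120 - 13 = -133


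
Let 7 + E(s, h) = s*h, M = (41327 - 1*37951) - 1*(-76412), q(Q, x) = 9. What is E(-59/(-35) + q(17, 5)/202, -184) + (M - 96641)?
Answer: -60725536/3535 ≈ -17178.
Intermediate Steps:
M = 79788 (M = (41327 - 37951) + 76412 = 3376 + 76412 = 79788)
E(s, h) = -7 + h*s (E(s, h) = -7 + s*h = -7 + h*s)
E(-59/(-35) + q(17, 5)/202, -184) + (M - 96641) = (-7 - 184*(-59/(-35) + 9/202)) + (79788 - 96641) = (-7 - 184*(-59*(-1/35) + 9*(1/202))) - 16853 = (-7 - 184*(59/35 + 9/202)) - 16853 = (-7 - 184*12233/7070) - 16853 = (-7 - 1125436/3535) - 16853 = -1150181/3535 - 16853 = -60725536/3535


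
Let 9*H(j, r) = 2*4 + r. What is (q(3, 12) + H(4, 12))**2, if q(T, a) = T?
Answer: 2209/81 ≈ 27.272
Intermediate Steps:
H(j, r) = 8/9 + r/9 (H(j, r) = (2*4 + r)/9 = (8 + r)/9 = 8/9 + r/9)
(q(3, 12) + H(4, 12))**2 = (3 + (8/9 + (1/9)*12))**2 = (3 + (8/9 + 4/3))**2 = (3 + 20/9)**2 = (47/9)**2 = 2209/81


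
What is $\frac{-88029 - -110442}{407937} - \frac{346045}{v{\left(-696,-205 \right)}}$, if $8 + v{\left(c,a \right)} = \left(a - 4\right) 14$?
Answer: $\frac{47076772969}{398962386} \approx 118.0$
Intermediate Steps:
$v{\left(c,a \right)} = -64 + 14 a$ ($v{\left(c,a \right)} = -8 + \left(a - 4\right) 14 = -8 + \left(-4 + a\right) 14 = -8 + \left(-56 + 14 a\right) = -64 + 14 a$)
$\frac{-88029 - -110442}{407937} - \frac{346045}{v{\left(-696,-205 \right)}} = \frac{-88029 - -110442}{407937} - \frac{346045}{-64 + 14 \left(-205\right)} = \left(-88029 + 110442\right) \frac{1}{407937} - \frac{346045}{-64 - 2870} = 22413 \cdot \frac{1}{407937} - \frac{346045}{-2934} = \frac{7471}{135979} - - \frac{346045}{2934} = \frac{7471}{135979} + \frac{346045}{2934} = \frac{47076772969}{398962386}$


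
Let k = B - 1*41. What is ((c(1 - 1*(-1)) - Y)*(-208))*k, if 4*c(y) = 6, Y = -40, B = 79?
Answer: -328016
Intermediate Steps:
c(y) = 3/2 (c(y) = (¼)*6 = 3/2)
k = 38 (k = 79 - 1*41 = 79 - 41 = 38)
((c(1 - 1*(-1)) - Y)*(-208))*k = ((3/2 - 1*(-40))*(-208))*38 = ((3/2 + 40)*(-208))*38 = ((83/2)*(-208))*38 = -8632*38 = -328016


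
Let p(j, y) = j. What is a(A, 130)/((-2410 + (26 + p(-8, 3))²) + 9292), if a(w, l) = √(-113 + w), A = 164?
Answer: √51/7206 ≈ 0.00099104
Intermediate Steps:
a(A, 130)/((-2410 + (26 + p(-8, 3))²) + 9292) = √(-113 + 164)/((-2410 + (26 - 8)²) + 9292) = √51/((-2410 + 18²) + 9292) = √51/((-2410 + 324) + 9292) = √51/(-2086 + 9292) = √51/7206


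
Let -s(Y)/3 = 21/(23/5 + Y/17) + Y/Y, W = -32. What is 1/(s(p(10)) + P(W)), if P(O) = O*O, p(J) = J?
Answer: 7/7062 ≈ 0.00099122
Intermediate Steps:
P(O) = O**2
s(Y) = -3 - 63/(23/5 + Y/17) (s(Y) = -3*(21/(23/5 + Y/17) + Y/Y) = -3*(21/(23*(1/5) + Y*(1/17)) + 1) = -3*(21/(23/5 + Y/17) + 1) = -3*(1 + 21/(23/5 + Y/17)) = -3 - 63/(23/5 + Y/17))
1/(s(p(10)) + P(W)) = 1/(3*(-2176 - 5*10)/(391 + 5*10) + (-32)**2) = 1/(3*(-2176 - 50)/(391 + 50) + 1024) = 1/(3*(-2226)/441 + 1024) = 1/(3*(1/441)*(-2226) + 1024) = 1/(-106/7 + 1024) = 1/(7062/7) = 7/7062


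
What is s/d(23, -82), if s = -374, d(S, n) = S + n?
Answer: 374/59 ≈ 6.3390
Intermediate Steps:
s/d(23, -82) = -374/(23 - 82) = -374/(-59) = -374*(-1/59) = 374/59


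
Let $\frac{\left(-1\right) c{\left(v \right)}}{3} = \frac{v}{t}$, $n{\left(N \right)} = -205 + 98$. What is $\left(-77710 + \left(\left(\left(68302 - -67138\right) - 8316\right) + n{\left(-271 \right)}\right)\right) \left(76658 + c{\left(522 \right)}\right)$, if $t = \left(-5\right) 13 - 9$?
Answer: $\frac{139890319603}{37} \approx 3.7808 \cdot 10^{9}$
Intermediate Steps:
$n{\left(N \right)} = -107$
$t = -74$ ($t = -65 - 9 = -74$)
$c{\left(v \right)} = \frac{3 v}{74}$ ($c{\left(v \right)} = - 3 \frac{v}{-74} = - 3 v \left(- \frac{1}{74}\right) = - 3 \left(- \frac{v}{74}\right) = \frac{3 v}{74}$)
$\left(-77710 + \left(\left(\left(68302 - -67138\right) - 8316\right) + n{\left(-271 \right)}\right)\right) \left(76658 + c{\left(522 \right)}\right) = \left(-77710 + \left(\left(\left(68302 - -67138\right) - 8316\right) - 107\right)\right) \left(76658 + \frac{3}{74} \cdot 522\right) = \left(-77710 + \left(\left(\left(68302 + 67138\right) - 8316\right) - 107\right)\right) \left(76658 + \frac{783}{37}\right) = \left(-77710 + \left(\left(135440 - 8316\right) - 107\right)\right) \frac{2837129}{37} = \left(-77710 + \left(127124 - 107\right)\right) \frac{2837129}{37} = \left(-77710 + 127017\right) \frac{2837129}{37} = 49307 \cdot \frac{2837129}{37} = \frac{139890319603}{37}$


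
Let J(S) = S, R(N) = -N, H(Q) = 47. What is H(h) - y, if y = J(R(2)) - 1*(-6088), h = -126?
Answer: -6039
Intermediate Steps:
y = 6086 (y = -1*2 - 1*(-6088) = -2 + 6088 = 6086)
H(h) - y = 47 - 1*6086 = 47 - 6086 = -6039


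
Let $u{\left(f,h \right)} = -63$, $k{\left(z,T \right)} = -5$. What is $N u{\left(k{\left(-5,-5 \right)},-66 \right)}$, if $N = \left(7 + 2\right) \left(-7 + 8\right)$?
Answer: $-567$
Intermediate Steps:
$N = 9$ ($N = 9 \cdot 1 = 9$)
$N u{\left(k{\left(-5,-5 \right)},-66 \right)} = 9 \left(-63\right) = -567$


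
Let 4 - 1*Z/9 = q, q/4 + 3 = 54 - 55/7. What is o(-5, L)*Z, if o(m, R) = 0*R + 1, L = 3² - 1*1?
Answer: -10620/7 ≈ -1517.1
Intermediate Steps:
q = 1208/7 (q = -12 + 4*(54 - 55/7) = -12 + 4*(323/7) = -12 + 1292/7 = 1208/7 ≈ 172.57)
Z = -10620/7 (Z = 36 - 9*1208/7 = 36 - 10872/7 = -10620/7 ≈ -1517.1)
L = 8 (L = 9 - 1 = 8)
o(m, R) = 1 (o(m, R) = 0 + 1 = 1)
o(-5, L)*Z = 1*(-10620/7) = -10620/7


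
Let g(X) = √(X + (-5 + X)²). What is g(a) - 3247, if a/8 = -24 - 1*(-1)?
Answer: -3247 + √35537 ≈ -3058.5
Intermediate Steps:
a = -184 (a = 8*(-24 - 1*(-1)) = 8*(-24 + 1) = 8*(-23) = -184)
g(a) - 3247 = √(-184 + (-5 - 184)²) - 3247 = √(-184 + (-189)²) - 3247 = √(-184 + 35721) - 3247 = √35537 - 3247 = -3247 + √35537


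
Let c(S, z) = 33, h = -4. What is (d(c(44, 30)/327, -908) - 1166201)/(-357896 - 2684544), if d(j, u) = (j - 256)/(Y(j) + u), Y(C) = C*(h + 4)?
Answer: 115421217479/301116371680 ≈ 0.38331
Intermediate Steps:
Y(C) = 0 (Y(C) = C*(-4 + 4) = C*0 = 0)
d(j, u) = (-256 + j)/u (d(j, u) = (j - 256)/(0 + u) = (-256 + j)/u)
(d(c(44, 30)/327, -908) - 1166201)/(-357896 - 2684544) = ((-256 + 33/327)/(-908) - 1166201)/(-357896 - 2684544) = (-(-256 + 33*(1/327))/908 - 1166201)/(-3042440) = (-(-256 + 11/109)/908 - 1166201)*(-1/3042440) = (-1/908*(-27893/109) - 1166201)*(-1/3042440) = (27893/98972 - 1166201)*(-1/3042440) = -115421217479/98972*(-1/3042440) = 115421217479/301116371680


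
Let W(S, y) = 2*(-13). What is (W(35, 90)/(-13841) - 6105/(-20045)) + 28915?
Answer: 1604468976730/55488569 ≈ 28915.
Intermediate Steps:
W(S, y) = -26
(W(35, 90)/(-13841) - 6105/(-20045)) + 28915 = (-26/(-13841) - 6105/(-20045)) + 28915 = (-26*(-1/13841) - 6105*(-1/20045)) + 28915 = (26/13841 + 1221/4009) + 28915 = 17004095/55488569 + 28915 = 1604468976730/55488569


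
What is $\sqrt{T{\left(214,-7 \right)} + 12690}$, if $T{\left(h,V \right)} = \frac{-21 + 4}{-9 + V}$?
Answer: $\frac{\sqrt{203057}}{4} \approx 112.65$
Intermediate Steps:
$T{\left(h,V \right)} = - \frac{17}{-9 + V}$
$\sqrt{T{\left(214,-7 \right)} + 12690} = \sqrt{- \frac{17}{-9 - 7} + 12690} = \sqrt{- \frac{17}{-16} + 12690} = \sqrt{\left(-17\right) \left(- \frac{1}{16}\right) + 12690} = \sqrt{\frac{17}{16} + 12690} = \sqrt{\frac{203057}{16}} = \frac{\sqrt{203057}}{4}$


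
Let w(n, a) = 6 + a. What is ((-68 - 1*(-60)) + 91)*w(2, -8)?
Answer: -166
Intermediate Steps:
((-68 - 1*(-60)) + 91)*w(2, -8) = ((-68 - 1*(-60)) + 91)*(6 - 8) = ((-68 + 60) + 91)*(-2) = (-8 + 91)*(-2) = 83*(-2) = -166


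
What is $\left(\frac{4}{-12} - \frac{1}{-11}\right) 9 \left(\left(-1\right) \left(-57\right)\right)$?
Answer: $- \frac{1368}{11} \approx -124.36$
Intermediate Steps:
$\left(\frac{4}{-12} - \frac{1}{-11}\right) 9 \left(\left(-1\right) \left(-57\right)\right) = \left(4 \left(- \frac{1}{12}\right) - - \frac{1}{11}\right) 9 \cdot 57 = \left(- \frac{1}{3} + \frac{1}{11}\right) 513 = \left(- \frac{8}{33}\right) 513 = - \frac{1368}{11}$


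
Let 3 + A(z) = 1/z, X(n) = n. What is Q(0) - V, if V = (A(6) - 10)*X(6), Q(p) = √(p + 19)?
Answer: 77 + √19 ≈ 81.359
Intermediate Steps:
A(z) = -3 + 1/z
Q(p) = √(19 + p)
V = -77 (V = ((-3 + 1/6) - 10)*6 = ((-3 + ⅙) - 10)*6 = (-17/6 - 10)*6 = -77/6*6 = -77)
Q(0) - V = √(19 + 0) - 1*(-77) = √19 + 77 = 77 + √19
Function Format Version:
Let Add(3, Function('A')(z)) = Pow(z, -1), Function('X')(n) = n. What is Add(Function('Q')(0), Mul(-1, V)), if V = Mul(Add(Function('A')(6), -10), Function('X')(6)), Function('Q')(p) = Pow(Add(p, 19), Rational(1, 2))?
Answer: Add(77, Pow(19, Rational(1, 2))) ≈ 81.359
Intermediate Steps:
Function('A')(z) = Add(-3, Pow(z, -1))
Function('Q')(p) = Pow(Add(19, p), Rational(1, 2))
V = -77 (V = Mul(Add(Add(-3, Pow(6, -1)), -10), 6) = Mul(Add(Add(-3, Rational(1, 6)), -10), 6) = Mul(Add(Rational(-17, 6), -10), 6) = Mul(Rational(-77, 6), 6) = -77)
Add(Function('Q')(0), Mul(-1, V)) = Add(Pow(Add(19, 0), Rational(1, 2)), Mul(-1, -77)) = Add(Pow(19, Rational(1, 2)), 77) = Add(77, Pow(19, Rational(1, 2)))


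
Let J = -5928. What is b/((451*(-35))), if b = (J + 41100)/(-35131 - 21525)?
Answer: 8793/223578740 ≈ 3.9328e-5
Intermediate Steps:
b = -8793/14164 (b = (-5928 + 41100)/(-35131 - 21525) = 35172/(-56656) = 35172*(-1/56656) = -8793/14164 ≈ -0.62080)
b/((451*(-35))) = -8793/(14164*(451*(-35))) = -8793/14164/(-15785) = -8793/14164*(-1/15785) = 8793/223578740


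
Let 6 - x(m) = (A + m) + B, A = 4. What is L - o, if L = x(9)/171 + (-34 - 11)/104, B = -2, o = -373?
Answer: 6625217/17784 ≈ 372.54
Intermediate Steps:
x(m) = 4 - m (x(m) = 6 - ((4 + m) - 2) = 6 - (2 + m) = 6 + (-2 - m) = 4 - m)
L = -8215/17784 (L = (4 - 1*9)/171 + (-34 - 11)/104 = (4 - 9)*(1/171) - 45*1/104 = -5*1/171 - 45/104 = -5/171 - 45/104 = -8215/17784 ≈ -0.46193)
L - o = -8215/17784 - 1*(-373) = -8215/17784 + 373 = 6625217/17784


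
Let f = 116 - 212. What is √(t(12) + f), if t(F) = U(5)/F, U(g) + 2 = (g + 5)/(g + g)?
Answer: I*√3459/6 ≈ 9.8022*I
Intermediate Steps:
f = -96
U(g) = -2 + (5 + g)/(2*g) (U(g) = -2 + (g + 5)/(g + g) = -2 + (5 + g)/((2*g)) = -2 + (5 + g)*(1/(2*g)) = -2 + (5 + g)/(2*g))
t(F) = -1/F (t(F) = ((½)*(5 - 3*5)/5)/F = ((½)*(⅕)*(5 - 15))/F = ((½)*(⅕)*(-10))/F = -1/F)
√(t(12) + f) = √(-1/12 - 96) = √(-1153/12) = I*√3459/6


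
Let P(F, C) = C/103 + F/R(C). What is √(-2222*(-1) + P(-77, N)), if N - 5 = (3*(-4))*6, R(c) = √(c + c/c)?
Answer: √(848386692 + 445578*I*√66)/618 ≈ 47.131 + 0.10055*I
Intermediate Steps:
R(c) = √(1 + c) (R(c) = √(c + 1) = √(1 + c))
N = -67 (N = 5 + (3*(-4))*6 = 5 - 12*6 = 5 - 72 = -67)
P(F, C) = C/103 + F/√(1 + C) (P(F, C) = C/103 + F/(√(1 + C)) = C*(1/103) + F/√(1 + C) = C/103 + F/√(1 + C))
√(-2222*(-1) + P(-77, N)) = √(-2222*(-1) + ((1/103)*(-67) - 77/√(1 - 67))) = √(2222 + (-67/103 - (-7)*I*√66/6)) = √(2222 + (-67/103 + 7*I*√66/6)) = √(228799/103 + 7*I*√66/6)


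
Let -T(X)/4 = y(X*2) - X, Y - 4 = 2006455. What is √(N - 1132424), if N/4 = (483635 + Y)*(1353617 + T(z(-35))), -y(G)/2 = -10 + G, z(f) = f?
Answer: 12*√93574750377 ≈ 3.6708e+6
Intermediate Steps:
Y = 2006459 (Y = 4 + 2006455 = 2006459)
y(G) = 20 - 2*G (y(G) = -2*(-10 + G) = 20 - 2*G)
T(X) = -80 + 20*X (T(X) = -4*((20 - 2*X*2) - X) = -4*((20 - 4*X) - X) = -4*(20 - 5*X) = -80 + 20*X)
N = 13474765186712 (N = 4*((483635 + 2006459)*(1353617 + (-80 + 20*(-35)))) = 4*(2490094*(1353617 + (-80 - 700))) = 4*(2490094*(1353617 - 780)) = 4*(2490094*1352837) = 4*3368691296678 = 13474765186712)
√(N - 1132424) = √(13474765186712 - 1132424) = √13474764054288 = 12*√93574750377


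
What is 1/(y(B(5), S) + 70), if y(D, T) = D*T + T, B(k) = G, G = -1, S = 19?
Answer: 1/70 ≈ 0.014286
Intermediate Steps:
B(k) = -1
y(D, T) = T + D*T
1/(y(B(5), S) + 70) = 1/(19*(1 - 1) + 70) = 1/(19*0 + 70) = 1/(0 + 70) = 1/70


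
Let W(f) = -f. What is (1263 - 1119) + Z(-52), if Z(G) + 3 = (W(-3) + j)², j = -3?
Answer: 141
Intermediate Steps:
Z(G) = -3 (Z(G) = -3 + (-1*(-3) - 3)² = -3 + (3 - 3)² = -3 + 0² = -3 + 0 = -3)
(1263 - 1119) + Z(-52) = (1263 - 1119) - 3 = 144 - 3 = 141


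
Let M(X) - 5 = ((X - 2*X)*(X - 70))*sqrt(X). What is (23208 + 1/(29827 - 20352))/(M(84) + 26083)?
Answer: 239026735687/222825849000 + 10774894249*sqrt(21)/111412924500 ≈ 1.5159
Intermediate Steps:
M(X) = 5 - X**(3/2)*(-70 + X) (M(X) = 5 + ((X - 2*X)*(X - 70))*sqrt(X) = 5 + ((-X)*(-70 + X))*sqrt(X) = 5 + (-X*(-70 + X))*sqrt(X) = 5 - X**(3/2)*(-70 + X))
(23208 + 1/(29827 - 20352))/(M(84) + 26083) = (23208 + 1/(29827 - 20352))/((5 - 84**(5/2) + 70*84**(3/2)) + 26083) = (23208 + 1/9475)/((5 - 14112*sqrt(21) + 70*(168*sqrt(21))) + 26083) = (23208 + 1/9475)/((5 - 14112*sqrt(21) + 11760*sqrt(21)) + 26083) = 219895801/(9475*((5 - 2352*sqrt(21)) + 26083)) = 219895801/(9475*(26088 - 2352*sqrt(21)))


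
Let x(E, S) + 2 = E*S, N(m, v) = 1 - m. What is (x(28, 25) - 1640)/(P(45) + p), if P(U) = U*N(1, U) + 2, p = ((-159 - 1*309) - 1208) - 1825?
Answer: 942/3499 ≈ 0.26922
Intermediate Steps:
p = -3501 (p = ((-159 - 309) - 1208) - 1825 = (-468 - 1208) - 1825 = -1676 - 1825 = -3501)
P(U) = 2 (P(U) = U*(1 - 1*1) + 2 = U*(1 - 1) + 2 = U*0 + 2 = 0 + 2 = 2)
x(E, S) = -2 + E*S
(x(28, 25) - 1640)/(P(45) + p) = ((-2 + 28*25) - 1640)/(2 - 3501) = ((-2 + 700) - 1640)/(-3499) = (698 - 1640)*(-1/3499) = -942*(-1/3499) = 942/3499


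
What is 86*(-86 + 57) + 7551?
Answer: 5057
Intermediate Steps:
86*(-86 + 57) + 7551 = 86*(-29) + 7551 = -2494 + 7551 = 5057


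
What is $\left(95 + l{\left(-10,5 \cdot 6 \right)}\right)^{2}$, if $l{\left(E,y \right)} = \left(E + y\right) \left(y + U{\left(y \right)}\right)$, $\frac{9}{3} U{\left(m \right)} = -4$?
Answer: $\frac{4020025}{9} \approx 4.4667 \cdot 10^{5}$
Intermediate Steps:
$U{\left(m \right)} = - \frac{4}{3}$ ($U{\left(m \right)} = \frac{1}{3} \left(-4\right) = - \frac{4}{3}$)
$l{\left(E,y \right)} = \left(- \frac{4}{3} + y\right) \left(E + y\right)$ ($l{\left(E,y \right)} = \left(E + y\right) \left(y - \frac{4}{3}\right) = \left(E + y\right) \left(- \frac{4}{3} + y\right) = \left(- \frac{4}{3} + y\right) \left(E + y\right)$)
$\left(95 + l{\left(-10,5 \cdot 6 \right)}\right)^{2} = \left(95 - \left(- \frac{40}{3} - 900 + \frac{34}{3} \cdot 5 \cdot 6\right)\right)^{2} = \left(95 + \left(30^{2} + \frac{40}{3} - 40 - 300\right)\right)^{2} = \left(95 + \left(900 + \frac{40}{3} - 40 - 300\right)\right)^{2} = \left(95 + \frac{1720}{3}\right)^{2} = \left(\frac{2005}{3}\right)^{2} = \frac{4020025}{9}$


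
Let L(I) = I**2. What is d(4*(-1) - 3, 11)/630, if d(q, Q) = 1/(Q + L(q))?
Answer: 1/37800 ≈ 2.6455e-5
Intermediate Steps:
d(q, Q) = 1/(Q + q**2)
d(4*(-1) - 3, 11)/630 = 1/((11 + (4*(-1) - 3)**2)*630) = (1/630)/(11 + (-4 - 3)**2) = (1/630)/(11 + (-7)**2) = (1/630)/(11 + 49) = (1/630)/60 = (1/60)*(1/630) = 1/37800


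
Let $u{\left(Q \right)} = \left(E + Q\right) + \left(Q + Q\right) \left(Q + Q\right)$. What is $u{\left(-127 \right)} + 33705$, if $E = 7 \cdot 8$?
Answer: $98150$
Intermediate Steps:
$E = 56$
$u{\left(Q \right)} = 56 + Q + 4 Q^{2}$ ($u{\left(Q \right)} = \left(56 + Q\right) + \left(Q + Q\right) \left(Q + Q\right) = \left(56 + Q\right) + 2 Q 2 Q = \left(56 + Q\right) + 4 Q^{2} = 56 + Q + 4 Q^{2}$)
$u{\left(-127 \right)} + 33705 = \left(56 - 127 + 4 \left(-127\right)^{2}\right) + 33705 = \left(56 - 127 + 4 \cdot 16129\right) + 33705 = \left(56 - 127 + 64516\right) + 33705 = 64445 + 33705 = 98150$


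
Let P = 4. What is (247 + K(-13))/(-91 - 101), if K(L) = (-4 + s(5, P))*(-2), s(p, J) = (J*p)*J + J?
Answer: -29/64 ≈ -0.45313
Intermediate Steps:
s(p, J) = J + p*J² (s(p, J) = p*J² + J = J + p*J²)
K(L) = -160 (K(L) = (-4 + 4*(1 + 4*5))*(-2) = (-4 + 4*(1 + 20))*(-2) = (-4 + 4*21)*(-2) = (-4 + 84)*(-2) = 80*(-2) = -160)
(247 + K(-13))/(-91 - 101) = (247 - 160)/(-91 - 101) = 87/(-192) = -1/192*87 = -29/64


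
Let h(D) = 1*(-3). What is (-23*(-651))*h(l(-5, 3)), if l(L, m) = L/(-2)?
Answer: -44919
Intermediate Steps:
l(L, m) = -L/2 (l(L, m) = L*(-1/2) = -L/2)
h(D) = -3
(-23*(-651))*h(l(-5, 3)) = -23*(-651)*(-3) = 14973*(-3) = -44919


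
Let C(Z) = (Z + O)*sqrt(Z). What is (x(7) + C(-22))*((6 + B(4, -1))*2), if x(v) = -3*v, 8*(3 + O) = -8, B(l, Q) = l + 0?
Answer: -420 - 520*I*sqrt(22) ≈ -420.0 - 2439.0*I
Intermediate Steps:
B(l, Q) = l
O = -4 (O = -3 + (1/8)*(-8) = -3 - 1 = -4)
C(Z) = sqrt(Z)*(-4 + Z) (C(Z) = (Z - 4)*sqrt(Z) = (-4 + Z)*sqrt(Z) = sqrt(Z)*(-4 + Z))
(x(7) + C(-22))*((6 + B(4, -1))*2) = (-3*7 + sqrt(-22)*(-4 - 22))*((6 + 4)*2) = (-21 + (I*sqrt(22))*(-26))*(10*2) = (-21 - 26*I*sqrt(22))*20 = -420 - 520*I*sqrt(22)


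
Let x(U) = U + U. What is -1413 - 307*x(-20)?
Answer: 10867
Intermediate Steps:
x(U) = 2*U
-1413 - 307*x(-20) = -1413 - 614*(-20) = -1413 - 307*(-40) = -1413 + 12280 = 10867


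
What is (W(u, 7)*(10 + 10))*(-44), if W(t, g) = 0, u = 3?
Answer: 0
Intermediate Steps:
(W(u, 7)*(10 + 10))*(-44) = (0*(10 + 10))*(-44) = (0*20)*(-44) = 0*(-44) = 0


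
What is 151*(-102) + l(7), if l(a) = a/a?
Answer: -15401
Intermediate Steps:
l(a) = 1
151*(-102) + l(7) = 151*(-102) + 1 = -15402 + 1 = -15401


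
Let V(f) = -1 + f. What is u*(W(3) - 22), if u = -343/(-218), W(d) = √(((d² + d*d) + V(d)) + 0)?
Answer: -3773/109 + 343*√5/109 ≈ -27.578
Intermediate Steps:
W(d) = √(-1 + d + 2*d²) (W(d) = √(((d² + d*d) + (-1 + d)) + 0) = √(((d² + d²) + (-1 + d)) + 0) = √((2*d² + (-1 + d)) + 0) = √((-1 + d + 2*d²) + 0) = √(-1 + d + 2*d²))
u = 343/218 (u = -343*(-1/218) = 343/218 ≈ 1.5734)
u*(W(3) - 22) = 343*(√(-1 + 3 + 2*3²) - 22)/218 = 343*(√(-1 + 3 + 2*9) - 22)/218 = 343*(√(-1 + 3 + 18) - 22)/218 = 343*(√20 - 22)/218 = 343*(2*√5 - 22)/218 = 343*(-22 + 2*√5)/218 = -3773/109 + 343*√5/109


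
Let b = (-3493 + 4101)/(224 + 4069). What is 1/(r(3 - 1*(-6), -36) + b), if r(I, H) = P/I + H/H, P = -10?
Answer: 4293/131 ≈ 32.771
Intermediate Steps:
r(I, H) = 1 - 10/I (r(I, H) = -10/I + H/H = -10/I + 1 = 1 - 10/I)
b = 608/4293 ≈ 0.14163
1/(r(3 - 1*(-6), -36) + b) = 1/((-10 + (3 - 1*(-6)))/(3 - 1*(-6)) + 608/4293) = 1/((-10 + (3 + 6))/(3 + 6) + 608/4293) = 1/((-10 + 9)/9 + 608/4293) = 1/((1/9)*(-1) + 608/4293) = 1/(-1/9 + 608/4293) = 1/(131/4293) = 4293/131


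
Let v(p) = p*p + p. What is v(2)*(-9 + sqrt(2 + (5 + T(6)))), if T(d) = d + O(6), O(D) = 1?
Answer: -54 + 6*sqrt(14) ≈ -31.550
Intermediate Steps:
v(p) = p + p**2 (v(p) = p**2 + p = p + p**2)
T(d) = 1 + d (T(d) = d + 1 = 1 + d)
v(2)*(-9 + sqrt(2 + (5 + T(6)))) = (2*(1 + 2))*(-9 + sqrt(2 + (5 + (1 + 6)))) = (2*3)*(-9 + sqrt(2 + (5 + 7))) = 6*(-9 + sqrt(2 + 12)) = 6*(-9 + sqrt(14)) = -54 + 6*sqrt(14)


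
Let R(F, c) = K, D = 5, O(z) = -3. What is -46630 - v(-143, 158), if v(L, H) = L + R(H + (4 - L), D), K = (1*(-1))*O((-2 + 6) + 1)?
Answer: -46490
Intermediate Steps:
K = 3 (K = (1*(-1))*(-3) = -1*(-3) = 3)
R(F, c) = 3
v(L, H) = 3 + L (v(L, H) = L + 3 = 3 + L)
-46630 - v(-143, 158) = -46630 - (3 - 143) = -46630 - 1*(-140) = -46630 + 140 = -46490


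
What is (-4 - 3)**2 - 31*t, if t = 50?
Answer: -1501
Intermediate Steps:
(-4 - 3)**2 - 31*t = (-4 - 3)**2 - 31*50 = (-7)**2 - 1550 = 49 - 1550 = -1501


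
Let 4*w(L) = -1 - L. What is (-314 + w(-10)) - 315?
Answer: -2507/4 ≈ -626.75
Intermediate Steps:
w(L) = -¼ - L/4 (w(L) = (-1 - L)/4 = -¼ - L/4)
(-314 + w(-10)) - 315 = (-314 + (-¼ - ¼*(-10))) - 315 = (-314 + (-¼ + 5/2)) - 315 = (-314 + 9/4) - 315 = -1247/4 - 315 = -2507/4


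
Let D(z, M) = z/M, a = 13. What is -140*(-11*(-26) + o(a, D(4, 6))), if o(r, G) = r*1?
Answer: -41860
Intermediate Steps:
o(r, G) = r
-140*(-11*(-26) + o(a, D(4, 6))) = -140*(-11*(-26) + 13) = -140*(286 + 13) = -140*299 = -41860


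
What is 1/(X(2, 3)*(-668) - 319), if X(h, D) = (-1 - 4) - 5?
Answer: 1/6361 ≈ 0.00015721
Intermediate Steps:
X(h, D) = -10 (X(h, D) = -5 - 5 = -10)
1/(X(2, 3)*(-668) - 319) = 1/(-10*(-668) - 319) = 1/(6680 - 319) = 1/6361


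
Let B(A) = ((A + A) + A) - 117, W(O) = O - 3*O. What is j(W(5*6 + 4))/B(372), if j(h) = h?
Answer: -68/999 ≈ -0.068068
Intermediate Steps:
W(O) = -2*O
B(A) = -117 + 3*A (B(A) = (2*A + A) - 117 = 3*A - 117 = -117 + 3*A)
j(W(5*6 + 4))/B(372) = (-2*(5*6 + 4))/(-117 + 3*372) = (-2*(30 + 4))/(-117 + 1116) = -2*34/999 = -68*1/999 = -68/999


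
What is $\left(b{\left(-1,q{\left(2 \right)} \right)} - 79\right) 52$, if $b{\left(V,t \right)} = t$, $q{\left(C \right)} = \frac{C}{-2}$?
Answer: $-4160$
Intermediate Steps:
$q{\left(C \right)} = - \frac{C}{2}$ ($q{\left(C \right)} = C \left(- \frac{1}{2}\right) = - \frac{C}{2}$)
$\left(b{\left(-1,q{\left(2 \right)} \right)} - 79\right) 52 = \left(\left(- \frac{1}{2}\right) 2 - 79\right) 52 = \left(-1 - 79\right) 52 = \left(-80\right) 52 = -4160$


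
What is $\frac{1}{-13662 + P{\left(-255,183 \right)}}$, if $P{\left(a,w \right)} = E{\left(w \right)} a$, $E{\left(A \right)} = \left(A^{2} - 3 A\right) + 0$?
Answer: $- \frac{1}{8413362} \approx -1.1886 \cdot 10^{-7}$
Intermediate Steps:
$E{\left(A \right)} = A^{2} - 3 A$
$P{\left(a,w \right)} = a w \left(-3 + w\right)$ ($P{\left(a,w \right)} = w \left(-3 + w\right) a = a w \left(-3 + w\right)$)
$\frac{1}{-13662 + P{\left(-255,183 \right)}} = \frac{1}{-13662 - 46665 \left(-3 + 183\right)} = \frac{1}{-13662 - 46665 \cdot 180} = \frac{1}{-13662 - 8399700} = \frac{1}{-8413362} = - \frac{1}{8413362}$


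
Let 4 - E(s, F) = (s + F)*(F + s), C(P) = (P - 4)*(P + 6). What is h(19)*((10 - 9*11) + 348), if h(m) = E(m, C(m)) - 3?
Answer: -40205865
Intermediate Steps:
C(P) = (-4 + P)*(6 + P)
E(s, F) = 4 - (F + s)² (E(s, F) = 4 - (s + F)*(F + s) = 4 - (F + s)*(F + s) = 4 - (F + s)²)
h(m) = 1 - (-24 + m² + 3*m)² (h(m) = (4 - ((-24 + m² + 2*m) + m)²) - 3 = (4 - (-24 + m² + 3*m)²) - 3 = 1 - (-24 + m² + 3*m)²)
h(19)*((10 - 9*11) + 348) = (1 - (-24 + 19² + 3*19)²)*((10 - 9*11) + 348) = (1 - (-24 + 361 + 57)²)*((10 - 99) + 348) = (1 - 1*394²)*(-89 + 348) = (1 - 1*155236)*259 = (1 - 155236)*259 = -155235*259 = -40205865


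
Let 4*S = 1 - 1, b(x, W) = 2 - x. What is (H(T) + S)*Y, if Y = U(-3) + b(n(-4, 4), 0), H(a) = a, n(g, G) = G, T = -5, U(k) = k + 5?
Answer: 0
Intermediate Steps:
U(k) = 5 + k
S = 0 (S = (1 - 1)/4 = (1/4)*0 = 0)
Y = 0 (Y = (5 - 3) + (2 - 1*4) = 2 + (2 - 4) = 2 - 2 = 0)
(H(T) + S)*Y = (-5 + 0)*0 = -5*0 = 0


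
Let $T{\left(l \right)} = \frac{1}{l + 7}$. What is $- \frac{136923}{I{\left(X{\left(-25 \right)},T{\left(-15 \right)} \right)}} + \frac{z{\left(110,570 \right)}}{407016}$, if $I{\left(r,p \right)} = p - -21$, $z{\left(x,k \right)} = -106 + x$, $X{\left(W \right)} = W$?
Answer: $- \frac{111459703369}{16992918} \approx -6559.2$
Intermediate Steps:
$T{\left(l \right)} = \frac{1}{7 + l}$
$I{\left(r,p \right)} = 21 + p$ ($I{\left(r,p \right)} = p + 21 = 21 + p$)
$- \frac{136923}{I{\left(X{\left(-25 \right)},T{\left(-15 \right)} \right)}} + \frac{z{\left(110,570 \right)}}{407016} = - \frac{136923}{21 + \frac{1}{7 - 15}} + \frac{-106 + 110}{407016} = - \frac{136923}{21 + \frac{1}{-8}} + 4 \cdot \frac{1}{407016} = - \frac{136923}{21 - \frac{1}{8}} + \frac{1}{101754} = - \frac{136923}{\frac{167}{8}} + \frac{1}{101754} = \left(-136923\right) \frac{8}{167} + \frac{1}{101754} = - \frac{1095384}{167} + \frac{1}{101754} = - \frac{111459703369}{16992918}$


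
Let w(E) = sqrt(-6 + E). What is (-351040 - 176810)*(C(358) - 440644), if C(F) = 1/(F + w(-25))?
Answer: 5963475871926540/25639 + 105570*I*sqrt(31)/25639 ≈ 2.3259e+11 + 22.926*I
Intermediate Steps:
C(F) = 1/(F + I*sqrt(31)) (C(F) = 1/(F + sqrt(-6 - 25)) = 1/(F + sqrt(-31)) = 1/(F + I*sqrt(31)))
(-351040 - 176810)*(C(358) - 440644) = (-351040 - 176810)*(1/(358 + I*sqrt(31)) - 440644) = -527850*(-440644 + 1/(358 + I*sqrt(31))) = 232593935400 - 527850/(358 + I*sqrt(31))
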